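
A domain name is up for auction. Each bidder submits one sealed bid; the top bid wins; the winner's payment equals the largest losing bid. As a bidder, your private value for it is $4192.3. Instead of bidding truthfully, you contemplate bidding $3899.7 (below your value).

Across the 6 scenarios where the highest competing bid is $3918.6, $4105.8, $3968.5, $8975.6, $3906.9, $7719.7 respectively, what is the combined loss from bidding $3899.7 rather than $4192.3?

The deviation costs you only when the competing bid falls strictly between $3899.7 and $4192.3; elsewhere both bids give the same outcome.
$3918.6: truthful payoff $273.7, deviation payoff $0 → loss $273.7.
$4105.8: truthful payoff $86.5, deviation payoff $0 → loss $86.5.
$3968.5: truthful payoff $223.8, deviation payoff $0 → loss $223.8.
$8975.6: outcomes coincide → loss $0.
$3906.9: truthful payoff $285.4, deviation payoff $0 → loss $285.4.
$7719.7: outcomes coincide → loss $0.
Total loss = $273.7 + $86.5 + $223.8 + $285.4 = $869.4.

$869.4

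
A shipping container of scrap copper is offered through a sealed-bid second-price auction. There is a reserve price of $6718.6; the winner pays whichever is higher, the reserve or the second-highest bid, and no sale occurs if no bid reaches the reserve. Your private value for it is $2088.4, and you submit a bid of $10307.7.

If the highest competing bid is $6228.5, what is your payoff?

−$4630.2

Your bid $10307.7 is the highest and exceeds the reserve.
Price = max(second-highest bid, reserve) = max($6228.5, $6718.6) = $6718.6.
Payoff = $2088.4 − $6718.6 = −$4630.2.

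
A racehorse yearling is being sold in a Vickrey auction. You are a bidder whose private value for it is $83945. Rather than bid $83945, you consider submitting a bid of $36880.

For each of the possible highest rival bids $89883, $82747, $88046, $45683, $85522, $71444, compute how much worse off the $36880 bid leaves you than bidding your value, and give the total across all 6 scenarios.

$51961

The deviation costs you only when the competing bid falls strictly between $36880 and $83945; elsewhere both bids give the same outcome.
$89883: outcomes coincide → loss $0.
$82747: truthful payoff $1198, deviation payoff $0 → loss $1198.
$88046: outcomes coincide → loss $0.
$45683: truthful payoff $38262, deviation payoff $0 → loss $38262.
$85522: outcomes coincide → loss $0.
$71444: truthful payoff $12501, deviation payoff $0 → loss $12501.
Total loss = $1198 + $38262 + $12501 = $51961.
In a second-price auction your bid sets only whether you win, not what you pay, so bidding your true value is weakly dominant.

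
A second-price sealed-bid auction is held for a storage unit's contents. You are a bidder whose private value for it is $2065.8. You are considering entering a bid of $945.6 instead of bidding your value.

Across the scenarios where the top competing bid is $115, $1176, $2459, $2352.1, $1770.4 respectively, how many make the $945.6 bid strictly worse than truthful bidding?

The deviation hurts exactly when the highest competing bid lies strictly between $945.6 and $2065.8 — underbidding then forfeits a profitable win.
$115: below both → same outcome either way.
$1176: inside the interval → strictly worse (loss $889.8).
$2459: above both → same outcome either way.
$2352.1: above both → same outcome either way.
$1770.4: inside the interval → strictly worse (loss $295.4).
Count: 2.

2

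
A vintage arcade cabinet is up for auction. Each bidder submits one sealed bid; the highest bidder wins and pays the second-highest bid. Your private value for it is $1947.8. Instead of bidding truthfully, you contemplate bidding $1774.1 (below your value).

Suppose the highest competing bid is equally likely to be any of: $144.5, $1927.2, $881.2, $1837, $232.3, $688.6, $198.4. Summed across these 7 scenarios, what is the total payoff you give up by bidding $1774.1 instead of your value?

The deviation costs you only when the competing bid falls strictly between $1774.1 and $1947.8; elsewhere both bids give the same outcome.
$144.5: outcomes coincide → loss $0.
$1927.2: truthful payoff $20.6, deviation payoff $0 → loss $20.6.
$881.2: outcomes coincide → loss $0.
$1837: truthful payoff $110.8, deviation payoff $0 → loss $110.8.
$232.3: outcomes coincide → loss $0.
$688.6: outcomes coincide → loss $0.
$198.4: outcomes coincide → loss $0.
Total loss = $20.6 + $110.8 = $131.4.

$131.4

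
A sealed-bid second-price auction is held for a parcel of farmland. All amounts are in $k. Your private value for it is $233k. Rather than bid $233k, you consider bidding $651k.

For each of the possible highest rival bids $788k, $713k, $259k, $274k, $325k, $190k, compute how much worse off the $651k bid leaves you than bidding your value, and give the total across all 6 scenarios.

The deviation costs you only when the competing bid falls strictly between $233k and $651k; elsewhere both bids give the same outcome.
$788k: outcomes coincide → loss $0k.
$713k: outcomes coincide → loss $0k.
$259k: truthful payoff $0k, deviation payoff −$26k → loss $26k.
$274k: truthful payoff $0k, deviation payoff −$41k → loss $41k.
$325k: truthful payoff $0k, deviation payoff −$92k → loss $92k.
$190k: outcomes coincide → loss $0k.
Total loss = $26k + $41k + $92k = $159k.

$159k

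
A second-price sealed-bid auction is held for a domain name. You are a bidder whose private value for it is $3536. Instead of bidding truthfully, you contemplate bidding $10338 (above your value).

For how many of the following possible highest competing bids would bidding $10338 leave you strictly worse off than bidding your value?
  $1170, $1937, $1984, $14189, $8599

The deviation hurts exactly when the highest competing bid lies strictly between $3536 and $10338 — overbidding then wins at a price above your value.
$1170: below both → same outcome either way.
$1937: below both → same outcome either way.
$1984: below both → same outcome either way.
$14189: above both → same outcome either way.
$8599: inside the interval → strictly worse (loss $5063).
Count: 1.

1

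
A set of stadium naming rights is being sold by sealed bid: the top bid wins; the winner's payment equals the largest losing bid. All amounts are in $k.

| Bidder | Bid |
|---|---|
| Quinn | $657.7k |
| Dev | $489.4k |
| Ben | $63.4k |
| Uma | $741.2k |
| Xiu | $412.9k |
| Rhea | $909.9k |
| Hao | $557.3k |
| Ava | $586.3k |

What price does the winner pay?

Highest bid: Rhea at $909.9k, so Rhea wins.
Second-highest bid: Uma at $741.2k — that is the price the winner pays.

$741.2k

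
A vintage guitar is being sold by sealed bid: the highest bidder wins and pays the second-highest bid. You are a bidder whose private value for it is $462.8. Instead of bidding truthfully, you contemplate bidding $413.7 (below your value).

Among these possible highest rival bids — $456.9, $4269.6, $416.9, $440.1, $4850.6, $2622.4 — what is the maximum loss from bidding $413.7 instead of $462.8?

$456.9: truthful gives $5.9, deviation gives $0 → loss $5.9.
$4269.6: same outcome either way → loss $0.
$416.9: truthful gives $45.9, deviation gives $0 → loss $45.9.
$440.1: truthful gives $22.7, deviation gives $0 → loss $22.7.
$4850.6: same outcome either way → loss $0.
$2622.4: same outcome either way → loss $0.
Maximum loss: $45.9.

$45.9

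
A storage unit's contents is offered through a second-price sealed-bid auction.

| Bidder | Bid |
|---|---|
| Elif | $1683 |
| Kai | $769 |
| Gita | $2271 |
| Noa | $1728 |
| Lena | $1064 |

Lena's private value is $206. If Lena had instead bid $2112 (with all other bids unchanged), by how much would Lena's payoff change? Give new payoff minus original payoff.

The highest bid among the other bidders is $2271; Lena's bid doesn't change that.
Original bid $1064: Lena is not highest (top rival bid is $2271); payoff $0.
Alternative bid $2112: Lena is not highest (top rival bid is $2271); payoff $0.
Change in payoff = $0 − ($0) = $0.

$0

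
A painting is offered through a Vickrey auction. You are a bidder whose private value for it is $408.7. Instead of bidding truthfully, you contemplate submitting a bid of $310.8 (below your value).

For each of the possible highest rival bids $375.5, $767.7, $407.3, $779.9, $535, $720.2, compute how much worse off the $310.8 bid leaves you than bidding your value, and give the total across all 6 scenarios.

$34.6

The deviation costs you only when the competing bid falls strictly between $310.8 and $408.7; elsewhere both bids give the same outcome.
$375.5: truthful payoff $33.2, deviation payoff $0 → loss $33.2.
$767.7: outcomes coincide → loss $0.
$407.3: truthful payoff $1.4, deviation payoff $0 → loss $1.4.
$779.9: outcomes coincide → loss $0.
$535: outcomes coincide → loss $0.
$720.2: outcomes coincide → loss $0.
Total loss = $33.2 + $1.4 = $34.6.
Truthful bidding weakly dominates here: raising your bid can only win items priced above your value, and lowering it can only forfeit items priced below.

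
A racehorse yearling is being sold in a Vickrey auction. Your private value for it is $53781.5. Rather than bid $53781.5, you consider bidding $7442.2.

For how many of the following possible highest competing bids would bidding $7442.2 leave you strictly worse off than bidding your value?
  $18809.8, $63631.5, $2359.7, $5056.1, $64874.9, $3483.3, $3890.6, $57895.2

1

The deviation hurts exactly when the highest competing bid lies strictly between $7442.2 and $53781.5 — underbidding then forfeits a profitable win.
$18809.8: inside the interval → strictly worse (loss $34971.7).
$63631.5: above both → same outcome either way.
$2359.7: below both → same outcome either way.
$5056.1: below both → same outcome either way.
$64874.9: above both → same outcome either way.
$3483.3: below both → same outcome either way.
$3890.6: below both → same outcome either way.
$57895.2: above both → same outcome either way.
Count: 1.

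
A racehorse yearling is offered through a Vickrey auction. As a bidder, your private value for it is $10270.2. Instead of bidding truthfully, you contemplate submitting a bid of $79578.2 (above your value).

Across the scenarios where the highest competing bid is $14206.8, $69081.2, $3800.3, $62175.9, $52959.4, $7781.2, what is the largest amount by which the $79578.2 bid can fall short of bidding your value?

$58811

$14206.8: truthful gives $0, deviation gives −$3936.6 → loss $3936.6.
$69081.2: truthful gives $0, deviation gives −$58811 → loss $58811.
$3800.3: same outcome either way → loss $0.
$62175.9: truthful gives $0, deviation gives −$51905.7 → loss $51905.7.
$52959.4: truthful gives $0, deviation gives −$42689.2 → loss $42689.2.
$7781.2: same outcome either way → loss $0.
Maximum loss: $58811.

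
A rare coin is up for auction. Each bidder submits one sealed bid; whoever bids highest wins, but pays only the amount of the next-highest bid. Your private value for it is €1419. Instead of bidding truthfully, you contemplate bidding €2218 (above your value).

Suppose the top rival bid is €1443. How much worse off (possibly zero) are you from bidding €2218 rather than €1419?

Bidding your value €1419: you lose (since €1419 < €1443). Payoff €0.
Bidding €2218: you win and pay €1443. Payoff €1419 − €1443 = −€24.
The competing bid €1443 lies between your value and your inflated bid, so overbidding wins an item priced above your value.
Loss from deviating = €0 − (−€24) = €24.
In a second-price auction your bid sets only whether you win, not what you pay, so bidding your true value is weakly dominant.

€24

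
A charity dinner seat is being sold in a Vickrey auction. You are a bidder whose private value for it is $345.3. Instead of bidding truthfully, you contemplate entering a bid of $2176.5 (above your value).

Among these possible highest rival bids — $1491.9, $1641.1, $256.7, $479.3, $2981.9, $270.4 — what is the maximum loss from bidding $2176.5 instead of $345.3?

$1295.8

$1491.9: truthful gives $0, deviation gives −$1146.6 → loss $1146.6.
$1641.1: truthful gives $0, deviation gives −$1295.8 → loss $1295.8.
$256.7: same outcome either way → loss $0.
$479.3: truthful gives $0, deviation gives −$134 → loss $134.
$2981.9: same outcome either way → loss $0.
$270.4: same outcome either way → loss $0.
Maximum loss: $1295.8.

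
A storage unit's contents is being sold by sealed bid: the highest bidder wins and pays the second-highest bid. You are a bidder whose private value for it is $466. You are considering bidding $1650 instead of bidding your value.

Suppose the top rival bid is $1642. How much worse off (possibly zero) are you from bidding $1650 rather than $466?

$1176

Bidding your value $466: you lose (since $466 < $1642). Payoff $0.
Bidding $1650: you win and pay $1642. Payoff $466 − $1642 = −$1176.
The competing bid $1642 lies between your value and your inflated bid, so overbidding wins an item priced above your value.
Loss from deviating = $0 − (−$1176) = $1176.
In a second-price auction your bid sets only whether you win, not what you pay, so bidding your true value is weakly dominant.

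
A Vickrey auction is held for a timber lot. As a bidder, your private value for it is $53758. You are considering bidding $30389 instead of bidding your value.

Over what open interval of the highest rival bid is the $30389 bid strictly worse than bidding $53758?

($30389, $53758)

If the competing bid is below $30389, both bids win at the same price — no difference.
If it is above $53758, both bids lose — no difference.
If it lies strictly between $30389 and $53758, bidding your value wins at a price below your value (positive payoff) while bidding $30389 loses (payoff 0).
So the deviation strictly hurts on the open interval ($30389, $53758).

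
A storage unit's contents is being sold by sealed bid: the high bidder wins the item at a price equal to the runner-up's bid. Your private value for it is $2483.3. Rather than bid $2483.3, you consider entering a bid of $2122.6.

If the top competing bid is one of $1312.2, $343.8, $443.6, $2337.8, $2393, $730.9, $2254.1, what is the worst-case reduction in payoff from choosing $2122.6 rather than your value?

$229.2

$1312.2: same outcome either way → loss $0.
$343.8: same outcome either way → loss $0.
$443.6: same outcome either way → loss $0.
$2337.8: truthful gives $145.5, deviation gives $0 → loss $145.5.
$2393: truthful gives $90.3, deviation gives $0 → loss $90.3.
$730.9: same outcome either way → loss $0.
$2254.1: truthful gives $229.2, deviation gives $0 → loss $229.2.
Maximum loss: $229.2.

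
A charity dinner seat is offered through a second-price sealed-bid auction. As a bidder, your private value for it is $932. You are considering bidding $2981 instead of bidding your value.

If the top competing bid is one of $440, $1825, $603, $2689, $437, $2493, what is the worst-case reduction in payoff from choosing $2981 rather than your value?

$1757

$440: same outcome either way → loss $0.
$1825: truthful gives $0, deviation gives −$893 → loss $893.
$603: same outcome either way → loss $0.
$2689: truthful gives $0, deviation gives −$1757 → loss $1757.
$437: same outcome either way → loss $0.
$2493: truthful gives $0, deviation gives −$1561 → loss $1561.
Maximum loss: $1757.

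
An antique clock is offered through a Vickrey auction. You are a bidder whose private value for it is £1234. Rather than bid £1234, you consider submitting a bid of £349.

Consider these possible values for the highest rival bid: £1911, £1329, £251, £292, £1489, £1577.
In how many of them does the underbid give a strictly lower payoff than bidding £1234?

0

The deviation hurts exactly when the highest competing bid lies strictly between £349 and £1234 — underbidding then forfeits a profitable win.
£1911: above both → same outcome either way.
£1329: above both → same outcome either way.
£251: below both → same outcome either way.
£292: below both → same outcome either way.
£1489: above both → same outcome either way.
£1577: above both → same outcome either way.
Count: 0.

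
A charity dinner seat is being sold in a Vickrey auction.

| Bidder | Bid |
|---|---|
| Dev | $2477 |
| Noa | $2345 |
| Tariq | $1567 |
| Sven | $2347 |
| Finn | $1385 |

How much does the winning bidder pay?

Highest bid: Dev at $2477, so Dev wins.
Second-highest bid: Sven at $2347 — that is the price the winner pays.

$2347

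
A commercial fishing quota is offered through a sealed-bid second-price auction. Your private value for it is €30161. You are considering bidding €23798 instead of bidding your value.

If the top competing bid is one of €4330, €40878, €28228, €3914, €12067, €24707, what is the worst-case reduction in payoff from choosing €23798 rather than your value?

€4330: same outcome either way → loss €0.
€40878: same outcome either way → loss €0.
€28228: truthful gives €1933, deviation gives €0 → loss €1933.
€3914: same outcome either way → loss €0.
€12067: same outcome either way → loss €0.
€24707: truthful gives €5454, deviation gives €0 → loss €5454.
Maximum loss: €5454.

€5454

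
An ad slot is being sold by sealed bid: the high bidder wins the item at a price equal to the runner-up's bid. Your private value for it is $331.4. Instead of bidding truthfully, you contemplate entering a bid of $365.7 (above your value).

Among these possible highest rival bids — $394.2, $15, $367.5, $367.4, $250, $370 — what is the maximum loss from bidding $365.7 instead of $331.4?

$0

$394.2: same outcome either way → loss $0.
$15: same outcome either way → loss $0.
$367.5: same outcome either way → loss $0.
$367.4: same outcome either way → loss $0.
$250: same outcome either way → loss $0.
$370: same outcome either way → loss $0.
Maximum loss: $0.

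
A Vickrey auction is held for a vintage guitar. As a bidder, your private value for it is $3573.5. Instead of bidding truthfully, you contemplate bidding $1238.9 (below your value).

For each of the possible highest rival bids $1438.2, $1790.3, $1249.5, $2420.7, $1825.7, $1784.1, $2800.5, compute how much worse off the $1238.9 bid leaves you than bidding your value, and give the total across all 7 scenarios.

$11705.5

The deviation costs you only when the competing bid falls strictly between $1238.9 and $3573.5; elsewhere both bids give the same outcome.
$1438.2: truthful payoff $2135.3, deviation payoff $0 → loss $2135.3.
$1790.3: truthful payoff $1783.2, deviation payoff $0 → loss $1783.2.
$1249.5: truthful payoff $2324, deviation payoff $0 → loss $2324.
$2420.7: truthful payoff $1152.8, deviation payoff $0 → loss $1152.8.
$1825.7: truthful payoff $1747.8, deviation payoff $0 → loss $1747.8.
$1784.1: truthful payoff $1789.4, deviation payoff $0 → loss $1789.4.
$2800.5: truthful payoff $773, deviation payoff $0 → loss $773.
Total loss = $2135.3 + $1783.2 + $2324 + $1152.8 + $1747.8 + $1789.4 + $773 = $11705.5.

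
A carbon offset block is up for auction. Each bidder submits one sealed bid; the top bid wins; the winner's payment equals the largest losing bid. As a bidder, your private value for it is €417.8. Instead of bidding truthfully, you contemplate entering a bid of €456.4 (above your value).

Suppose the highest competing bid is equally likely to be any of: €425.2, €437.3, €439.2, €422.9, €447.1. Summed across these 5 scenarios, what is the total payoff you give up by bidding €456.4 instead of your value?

€82.7

The deviation costs you only when the competing bid falls strictly between €417.8 and €456.4; elsewhere both bids give the same outcome.
€425.2: truthful payoff €0, deviation payoff −€7.4 → loss €7.4.
€437.3: truthful payoff €0, deviation payoff −€19.5 → loss €19.5.
€439.2: truthful payoff €0, deviation payoff −€21.4 → loss €21.4.
€422.9: truthful payoff €0, deviation payoff −€5.1 → loss €5.1.
€447.1: truthful payoff €0, deviation payoff −€29.3 → loss €29.3.
Total loss = €7.4 + €19.5 + €21.4 + €5.1 + €29.3 = €82.7.
Truthful bidding weakly dominates here: raising your bid can only win items priced above your value, and lowering it can only forfeit items priced below.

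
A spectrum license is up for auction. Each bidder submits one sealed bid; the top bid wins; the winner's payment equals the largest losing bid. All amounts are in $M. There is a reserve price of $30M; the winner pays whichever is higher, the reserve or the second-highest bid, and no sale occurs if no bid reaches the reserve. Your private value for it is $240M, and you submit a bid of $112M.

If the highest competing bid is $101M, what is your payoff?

Your bid $112M is the highest and exceeds the reserve.
Price = max(second-highest bid, reserve) = max($101M, $30M) = $101M.
Payoff = $240M − $101M = $139M.

$139M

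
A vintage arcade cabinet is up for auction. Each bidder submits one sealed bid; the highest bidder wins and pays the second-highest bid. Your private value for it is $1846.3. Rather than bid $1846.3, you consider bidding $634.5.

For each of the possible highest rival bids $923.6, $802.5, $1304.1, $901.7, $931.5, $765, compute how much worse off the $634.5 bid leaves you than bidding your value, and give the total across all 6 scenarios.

$5449.4

The deviation costs you only when the competing bid falls strictly between $634.5 and $1846.3; elsewhere both bids give the same outcome.
$923.6: truthful payoff $922.7, deviation payoff $0 → loss $922.7.
$802.5: truthful payoff $1043.8, deviation payoff $0 → loss $1043.8.
$1304.1: truthful payoff $542.2, deviation payoff $0 → loss $542.2.
$901.7: truthful payoff $944.6, deviation payoff $0 → loss $944.6.
$931.5: truthful payoff $914.8, deviation payoff $0 → loss $914.8.
$765: truthful payoff $1081.3, deviation payoff $0 → loss $1081.3.
Total loss = $922.7 + $1043.8 + $542.2 + $944.6 + $914.8 + $1081.3 = $5449.4.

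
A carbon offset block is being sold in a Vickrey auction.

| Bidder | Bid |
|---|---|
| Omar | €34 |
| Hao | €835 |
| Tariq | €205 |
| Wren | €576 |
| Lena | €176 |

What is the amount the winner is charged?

Highest bid: Hao at €835, so Hao wins.
Second-highest bid: Wren at €576 — that is the price the winner pays.

€576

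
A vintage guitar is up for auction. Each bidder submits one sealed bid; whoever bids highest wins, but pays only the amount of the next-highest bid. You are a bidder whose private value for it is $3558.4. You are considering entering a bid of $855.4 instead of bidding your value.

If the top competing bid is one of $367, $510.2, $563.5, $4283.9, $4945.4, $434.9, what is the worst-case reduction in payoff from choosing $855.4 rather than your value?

$0

$367: same outcome either way → loss $0.
$510.2: same outcome either way → loss $0.
$563.5: same outcome either way → loss $0.
$4283.9: same outcome either way → loss $0.
$4945.4: same outcome either way → loss $0.
$434.9: same outcome either way → loss $0.
Maximum loss: $0.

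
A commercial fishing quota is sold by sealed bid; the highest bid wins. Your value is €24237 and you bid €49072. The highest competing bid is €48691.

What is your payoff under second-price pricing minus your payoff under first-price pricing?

€381

You have the highest bid, so you win under either rule.
Second-price: pay €48691 → payoff −€24454.
First-price: pay your own bid €49072 → payoff −€24835.
Difference = −€24454 − (−€24835) = €381.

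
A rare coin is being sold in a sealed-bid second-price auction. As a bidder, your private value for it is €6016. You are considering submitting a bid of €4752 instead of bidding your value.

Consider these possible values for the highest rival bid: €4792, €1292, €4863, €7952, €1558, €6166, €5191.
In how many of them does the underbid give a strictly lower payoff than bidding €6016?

The deviation hurts exactly when the highest competing bid lies strictly between €4752 and €6016 — underbidding then forfeits a profitable win.
€4792: inside the interval → strictly worse (loss €1224).
€1292: below both → same outcome either way.
€4863: inside the interval → strictly worse (loss €1153).
€7952: above both → same outcome either way.
€1558: below both → same outcome either way.
€6166: above both → same outcome either way.
€5191: inside the interval → strictly worse (loss €825).
Count: 3.

3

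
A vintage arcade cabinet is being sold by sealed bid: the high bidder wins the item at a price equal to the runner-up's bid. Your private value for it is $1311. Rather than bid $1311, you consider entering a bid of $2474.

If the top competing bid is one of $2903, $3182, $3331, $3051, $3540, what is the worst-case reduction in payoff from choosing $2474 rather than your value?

$0

$2903: same outcome either way → loss $0.
$3182: same outcome either way → loss $0.
$3331: same outcome either way → loss $0.
$3051: same outcome either way → loss $0.
$3540: same outcome either way → loss $0.
Maximum loss: $0.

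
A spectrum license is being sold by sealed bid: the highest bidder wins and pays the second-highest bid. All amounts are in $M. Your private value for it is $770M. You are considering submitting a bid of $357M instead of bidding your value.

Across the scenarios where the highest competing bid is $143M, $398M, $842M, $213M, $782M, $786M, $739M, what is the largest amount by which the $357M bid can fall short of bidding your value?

$372M

$143M: same outcome either way → loss $0M.
$398M: truthful gives $372M, deviation gives $0M → loss $372M.
$842M: same outcome either way → loss $0M.
$213M: same outcome either way → loss $0M.
$782M: same outcome either way → loss $0M.
$786M: same outcome either way → loss $0M.
$739M: truthful gives $31M, deviation gives $0M → loss $31M.
Maximum loss: $372M.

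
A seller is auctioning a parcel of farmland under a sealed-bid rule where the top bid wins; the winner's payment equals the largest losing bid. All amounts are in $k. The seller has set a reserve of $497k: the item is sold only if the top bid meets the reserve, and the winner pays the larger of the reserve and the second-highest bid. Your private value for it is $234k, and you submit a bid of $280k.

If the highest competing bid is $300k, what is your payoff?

$0k

Your bid $280k is below the highest competing bid $300k, so you lose. Payoff $0k.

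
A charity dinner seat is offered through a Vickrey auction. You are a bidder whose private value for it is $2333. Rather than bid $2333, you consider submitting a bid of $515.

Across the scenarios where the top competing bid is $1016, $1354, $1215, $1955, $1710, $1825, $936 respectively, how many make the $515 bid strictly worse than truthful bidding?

The deviation hurts exactly when the highest competing bid lies strictly between $515 and $2333 — underbidding then forfeits a profitable win.
$1016: inside the interval → strictly worse (loss $1317).
$1354: inside the interval → strictly worse (loss $979).
$1215: inside the interval → strictly worse (loss $1118).
$1955: inside the interval → strictly worse (loss $378).
$1710: inside the interval → strictly worse (loss $623).
$1825: inside the interval → strictly worse (loss $508).
$936: inside the interval → strictly worse (loss $1397).
Count: 7.

7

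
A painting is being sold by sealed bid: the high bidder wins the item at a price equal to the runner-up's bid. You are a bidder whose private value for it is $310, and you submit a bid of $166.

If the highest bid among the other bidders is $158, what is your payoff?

Your bid $166 exceeds the highest competing bid $158, so you win.
In a second-price auction the winner pays the second-highest bid, $158.
Payoff = value − price = $310 − $158 = $152.

$152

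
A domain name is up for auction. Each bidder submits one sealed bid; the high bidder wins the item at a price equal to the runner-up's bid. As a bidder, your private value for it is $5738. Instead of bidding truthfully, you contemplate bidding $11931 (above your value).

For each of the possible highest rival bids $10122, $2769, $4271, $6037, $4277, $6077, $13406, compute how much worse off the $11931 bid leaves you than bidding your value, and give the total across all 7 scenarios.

The deviation costs you only when the competing bid falls strictly between $5738 and $11931; elsewhere both bids give the same outcome.
$10122: truthful payoff $0, deviation payoff −$4384 → loss $4384.
$2769: outcomes coincide → loss $0.
$4271: outcomes coincide → loss $0.
$6037: truthful payoff $0, deviation payoff −$299 → loss $299.
$4277: outcomes coincide → loss $0.
$6077: truthful payoff $0, deviation payoff −$339 → loss $339.
$13406: outcomes coincide → loss $0.
Total loss = $4384 + $299 + $339 = $5022.
In a second-price auction your bid sets only whether you win, not what you pay, so bidding your true value is weakly dominant.

$5022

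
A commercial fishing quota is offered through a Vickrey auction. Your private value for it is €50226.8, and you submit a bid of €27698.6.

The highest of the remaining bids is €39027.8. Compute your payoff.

€0

Your bid €27698.6 is below the highest competing bid €39027.8, so you lose.
A losing bidder pays nothing and receives nothing: payoff = €0.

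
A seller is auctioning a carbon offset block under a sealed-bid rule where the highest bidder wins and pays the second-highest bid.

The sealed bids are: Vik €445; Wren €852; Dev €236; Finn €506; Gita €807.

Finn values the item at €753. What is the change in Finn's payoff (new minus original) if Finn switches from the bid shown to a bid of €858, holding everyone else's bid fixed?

The highest bid among the other bidders is €852; Finn's bid doesn't change that.
Original bid €506: Finn is not highest (top rival bid is €852); payoff €0.
Alternative bid €858: Finn is highest, pays the top rival bid €852; payoff €753 − €852 = −€99.
Change in payoff = −€99 − (€0) = −€99.

−€99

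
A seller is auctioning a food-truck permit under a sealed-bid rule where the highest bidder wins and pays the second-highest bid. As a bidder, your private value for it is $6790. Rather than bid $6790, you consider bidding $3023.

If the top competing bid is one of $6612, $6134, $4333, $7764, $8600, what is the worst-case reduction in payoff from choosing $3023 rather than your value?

$6612: truthful gives $178, deviation gives $0 → loss $178.
$6134: truthful gives $656, deviation gives $0 → loss $656.
$4333: truthful gives $2457, deviation gives $0 → loss $2457.
$7764: same outcome either way → loss $0.
$8600: same outcome either way → loss $0.
Maximum loss: $2457.

$2457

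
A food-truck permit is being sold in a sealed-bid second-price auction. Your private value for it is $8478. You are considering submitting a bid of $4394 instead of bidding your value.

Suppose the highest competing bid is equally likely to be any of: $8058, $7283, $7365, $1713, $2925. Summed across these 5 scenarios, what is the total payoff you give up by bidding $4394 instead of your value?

The deviation costs you only when the competing bid falls strictly between $4394 and $8478; elsewhere both bids give the same outcome.
$8058: truthful payoff $420, deviation payoff $0 → loss $420.
$7283: truthful payoff $1195, deviation payoff $0 → loss $1195.
$7365: truthful payoff $1113, deviation payoff $0 → loss $1113.
$1713: outcomes coincide → loss $0.
$2925: outcomes coincide → loss $0.
Total loss = $420 + $1195 + $1113 = $2728.
In a second-price auction your bid sets only whether you win, not what you pay, so bidding your true value is weakly dominant.

$2728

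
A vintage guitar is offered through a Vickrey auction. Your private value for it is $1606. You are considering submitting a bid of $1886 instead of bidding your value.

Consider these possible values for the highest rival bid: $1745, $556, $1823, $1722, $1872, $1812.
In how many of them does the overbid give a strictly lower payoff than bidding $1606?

5

The deviation hurts exactly when the highest competing bid lies strictly between $1606 and $1886 — overbidding then wins at a price above your value.
$1745: inside the interval → strictly worse (loss $139).
$556: below both → same outcome either way.
$1823: inside the interval → strictly worse (loss $217).
$1722: inside the interval → strictly worse (loss $116).
$1872: inside the interval → strictly worse (loss $266).
$1812: inside the interval → strictly worse (loss $206).
Count: 5.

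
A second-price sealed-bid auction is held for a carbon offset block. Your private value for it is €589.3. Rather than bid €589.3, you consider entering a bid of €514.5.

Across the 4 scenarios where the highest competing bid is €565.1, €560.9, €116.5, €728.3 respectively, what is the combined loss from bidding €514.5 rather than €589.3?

€52.6

The deviation costs you only when the competing bid falls strictly between €514.5 and €589.3; elsewhere both bids give the same outcome.
€565.1: truthful payoff €24.2, deviation payoff €0 → loss €24.2.
€560.9: truthful payoff €28.4, deviation payoff €0 → loss €28.4.
€116.5: outcomes coincide → loss €0.
€728.3: outcomes coincide → loss €0.
Total loss = €24.2 + €28.4 = €52.6.
Because the price is fixed by the runner-up's bid, deviating from your value can only change a good outcome into a bad one — never the reverse.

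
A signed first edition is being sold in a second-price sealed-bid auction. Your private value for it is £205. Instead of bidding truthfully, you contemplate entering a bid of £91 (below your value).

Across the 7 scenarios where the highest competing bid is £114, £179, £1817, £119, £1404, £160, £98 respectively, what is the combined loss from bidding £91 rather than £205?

£355

The deviation costs you only when the competing bid falls strictly between £91 and £205; elsewhere both bids give the same outcome.
£114: truthful payoff £91, deviation payoff £0 → loss £91.
£179: truthful payoff £26, deviation payoff £0 → loss £26.
£1817: outcomes coincide → loss £0.
£119: truthful payoff £86, deviation payoff £0 → loss £86.
£1404: outcomes coincide → loss £0.
£160: truthful payoff £45, deviation payoff £0 → loss £45.
£98: truthful payoff £107, deviation payoff £0 → loss £107.
Total loss = £91 + £26 + £86 + £45 + £107 = £355.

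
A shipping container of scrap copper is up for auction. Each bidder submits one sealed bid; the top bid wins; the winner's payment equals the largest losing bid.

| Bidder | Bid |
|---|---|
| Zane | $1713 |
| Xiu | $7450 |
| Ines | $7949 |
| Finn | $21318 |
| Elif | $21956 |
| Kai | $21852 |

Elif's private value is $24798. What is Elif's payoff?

Highest bid: Elif at $21956, so Elif wins.
Second-highest bid: Kai at $21852 — that is the price the winner pays.
Elif's payoff = value − price = $24798 − $21852 = $2946.

$2946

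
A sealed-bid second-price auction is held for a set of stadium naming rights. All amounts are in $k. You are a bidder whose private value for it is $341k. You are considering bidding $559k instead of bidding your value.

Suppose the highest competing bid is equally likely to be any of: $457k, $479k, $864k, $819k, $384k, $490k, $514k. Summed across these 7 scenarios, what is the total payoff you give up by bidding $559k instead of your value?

$619k

The deviation costs you only when the competing bid falls strictly between $341k and $559k; elsewhere both bids give the same outcome.
$457k: truthful payoff $0k, deviation payoff −$116k → loss $116k.
$479k: truthful payoff $0k, deviation payoff −$138k → loss $138k.
$864k: outcomes coincide → loss $0k.
$819k: outcomes coincide → loss $0k.
$384k: truthful payoff $0k, deviation payoff −$43k → loss $43k.
$490k: truthful payoff $0k, deviation payoff −$149k → loss $149k.
$514k: truthful payoff $0k, deviation payoff −$173k → loss $173k.
Total loss = $116k + $138k + $43k + $149k + $173k = $619k.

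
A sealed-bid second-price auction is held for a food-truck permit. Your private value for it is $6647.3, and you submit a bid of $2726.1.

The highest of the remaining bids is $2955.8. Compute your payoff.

$0

Your bid $2726.1 is below the highest competing bid $2955.8, so you lose.
A losing bidder pays nothing and receives nothing: payoff = $0.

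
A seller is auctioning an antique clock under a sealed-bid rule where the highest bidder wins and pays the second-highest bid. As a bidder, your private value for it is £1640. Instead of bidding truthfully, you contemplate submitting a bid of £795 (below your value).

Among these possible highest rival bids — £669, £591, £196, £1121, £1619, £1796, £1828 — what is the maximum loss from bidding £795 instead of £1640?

£519

£669: same outcome either way → loss £0.
£591: same outcome either way → loss £0.
£196: same outcome either way → loss £0.
£1121: truthful gives £519, deviation gives £0 → loss £519.
£1619: truthful gives £21, deviation gives £0 → loss £21.
£1796: same outcome either way → loss £0.
£1828: same outcome either way → loss £0.
Maximum loss: £519.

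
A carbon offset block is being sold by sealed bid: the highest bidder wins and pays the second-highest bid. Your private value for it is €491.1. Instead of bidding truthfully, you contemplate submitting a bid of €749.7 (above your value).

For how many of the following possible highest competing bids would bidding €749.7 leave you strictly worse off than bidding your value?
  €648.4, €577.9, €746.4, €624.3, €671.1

5

The deviation hurts exactly when the highest competing bid lies strictly between €491.1 and €749.7 — overbidding then wins at a price above your value.
€648.4: inside the interval → strictly worse (loss €157.3).
€577.9: inside the interval → strictly worse (loss €86.8).
€746.4: inside the interval → strictly worse (loss €255.3).
€624.3: inside the interval → strictly worse (loss €133.2).
€671.1: inside the interval → strictly worse (loss €180).
Count: 5.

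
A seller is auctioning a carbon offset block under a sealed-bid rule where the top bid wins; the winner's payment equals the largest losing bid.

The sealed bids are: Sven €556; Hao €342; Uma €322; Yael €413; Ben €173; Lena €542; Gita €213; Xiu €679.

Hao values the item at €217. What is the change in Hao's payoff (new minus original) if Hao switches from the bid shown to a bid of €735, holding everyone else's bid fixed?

The highest bid among the other bidders is €679; Hao's bid doesn't change that.
Original bid €342: Hao is not highest (top rival bid is €679); payoff €0.
Alternative bid €735: Hao is highest, pays the top rival bid €679; payoff €217 − €679 = −€462.
Change in payoff = −€462 − (€0) = −€462.

−€462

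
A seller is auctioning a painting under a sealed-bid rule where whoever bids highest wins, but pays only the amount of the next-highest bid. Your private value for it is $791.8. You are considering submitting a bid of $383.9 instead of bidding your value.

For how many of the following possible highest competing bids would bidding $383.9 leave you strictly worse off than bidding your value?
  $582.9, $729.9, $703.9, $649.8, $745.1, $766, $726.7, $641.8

The deviation hurts exactly when the highest competing bid lies strictly between $383.9 and $791.8 — underbidding then forfeits a profitable win.
$582.9: inside the interval → strictly worse (loss $208.9).
$729.9: inside the interval → strictly worse (loss $61.9).
$703.9: inside the interval → strictly worse (loss $87.9).
$649.8: inside the interval → strictly worse (loss $142).
$745.1: inside the interval → strictly worse (loss $46.7).
$766: inside the interval → strictly worse (loss $25.8).
$726.7: inside the interval → strictly worse (loss $65.1).
$641.8: inside the interval → strictly worse (loss $150).
Count: 8.

8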